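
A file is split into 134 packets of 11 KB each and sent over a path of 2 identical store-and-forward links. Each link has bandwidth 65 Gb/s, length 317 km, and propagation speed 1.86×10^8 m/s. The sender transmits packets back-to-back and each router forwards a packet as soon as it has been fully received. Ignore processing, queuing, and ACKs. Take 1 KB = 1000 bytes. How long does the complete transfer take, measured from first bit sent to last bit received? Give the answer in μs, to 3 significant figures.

Per-hop transmission t_tx = L/R = 88000/65000000000 = 1.35385 μs.
Per-hop propagation t_prop = 317000/186000000 = 1704.3 μs.
Pipeline fill: first packet needs 2·t_tx to clear all hops; remaining 133 packets each add one t_tx.
Total = (2+134-1)·t_tx + 2·t_prop = 135·1.35385 + 2·1704.3 = 3590 μs.

3590 μs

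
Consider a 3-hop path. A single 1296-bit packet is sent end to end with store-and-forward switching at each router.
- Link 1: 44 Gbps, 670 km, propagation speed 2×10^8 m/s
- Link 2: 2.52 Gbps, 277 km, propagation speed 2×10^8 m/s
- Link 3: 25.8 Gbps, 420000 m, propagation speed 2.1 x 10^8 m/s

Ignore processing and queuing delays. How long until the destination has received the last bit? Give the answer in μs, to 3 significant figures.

6740 μs

Transmission delays (L/R per hop): 0.0294545, 0.514286, 0.0502326 μs; sum = 0.593973 μs.
Propagation delays (d/s per hop): 3350, 1385, 2000 μs; sum = 6735 μs.
End-to-end = 6740 μs.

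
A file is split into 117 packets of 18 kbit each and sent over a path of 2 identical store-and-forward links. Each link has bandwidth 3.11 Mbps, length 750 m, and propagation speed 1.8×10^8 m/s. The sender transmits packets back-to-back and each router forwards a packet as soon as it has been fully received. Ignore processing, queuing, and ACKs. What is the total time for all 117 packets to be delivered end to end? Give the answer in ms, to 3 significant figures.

683 ms

Per-hop transmission t_tx = L/R = 18000/3110000 = 5.78778 ms.
Per-hop propagation t_prop = 750/180000000 = 0.00416667 ms.
Pipeline fill: first packet needs 2·t_tx to clear all hops; remaining 116 packets each add one t_tx.
Total = (2+117-1)·t_tx + 2·t_prop = 118·5.78778 + 2·0.00416667 = 683 ms.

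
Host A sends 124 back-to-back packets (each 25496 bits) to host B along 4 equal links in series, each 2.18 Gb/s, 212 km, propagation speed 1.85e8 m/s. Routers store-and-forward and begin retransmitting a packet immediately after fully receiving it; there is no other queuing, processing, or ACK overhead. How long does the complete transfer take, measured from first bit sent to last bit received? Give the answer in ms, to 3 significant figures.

6.07 ms

Per-hop transmission t_tx = L/R = 25496/2180000000 = 0.0116954 ms.
Per-hop propagation t_prop = 212000/185000000 = 1.14595 ms.
Pipeline fill: first packet needs 4·t_tx to clear all hops; remaining 123 packets each add one t_tx.
Total = (4+124-1)·t_tx + 4·t_prop = 127·0.0116954 + 4·1.14595 = 6.07 ms.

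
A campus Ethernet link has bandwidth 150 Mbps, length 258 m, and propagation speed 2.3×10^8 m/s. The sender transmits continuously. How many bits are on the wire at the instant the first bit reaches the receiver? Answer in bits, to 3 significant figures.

Propagation delay = 258 / 2.3e+08 = 1.12174e-06 s.
BDP = R × t_prop = 150000000 × 1.12174e-06 = 168.261 bits.

168 bits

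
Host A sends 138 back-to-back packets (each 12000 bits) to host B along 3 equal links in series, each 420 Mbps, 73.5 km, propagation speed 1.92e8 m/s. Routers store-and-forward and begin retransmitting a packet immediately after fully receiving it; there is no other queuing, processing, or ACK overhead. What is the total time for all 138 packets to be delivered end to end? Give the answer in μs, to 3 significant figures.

Per-hop transmission t_tx = L/R = 12000/420000000 = 28.5714 μs.
Per-hop propagation t_prop = 73500/192000000 = 382.813 μs.
Pipeline fill: first packet needs 3·t_tx to clear all hops; remaining 137 packets each add one t_tx.
Total = (3+138-1)·t_tx + 3·t_prop = 140·28.5714 + 3·382.813 = 5150 μs.

5150 μs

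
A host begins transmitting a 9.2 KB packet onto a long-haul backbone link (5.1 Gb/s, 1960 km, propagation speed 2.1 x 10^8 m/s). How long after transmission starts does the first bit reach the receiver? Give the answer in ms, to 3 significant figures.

9.33 ms

First bit experiences only propagation delay: d/s = 1960000/210000000 = 9.33 ms.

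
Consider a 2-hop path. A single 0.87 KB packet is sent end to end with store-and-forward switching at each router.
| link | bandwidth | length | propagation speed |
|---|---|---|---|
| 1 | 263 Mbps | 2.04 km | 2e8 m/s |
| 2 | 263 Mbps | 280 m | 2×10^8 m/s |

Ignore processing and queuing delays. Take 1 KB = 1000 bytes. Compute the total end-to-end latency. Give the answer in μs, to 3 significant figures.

L = 6960 bits.
Transmission delay per hop = L/R = 6960/263000000 = 26.4639 μs; 2 hops → 52.9278 μs.
Propagation delays (d/s per hop): 10.2, 1.4 μs; sum = 11.6 μs.
End-to-end = 64.5 μs.

64.5 μs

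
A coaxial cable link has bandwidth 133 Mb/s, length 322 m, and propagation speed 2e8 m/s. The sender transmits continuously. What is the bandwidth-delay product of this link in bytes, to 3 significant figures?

Propagation delay = 322 / 200000000 = 1.61e-06 s.
BDP = R × t_prop = 133000000 × 1.61e-06 = 214.13 bits.
In bytes: 214.13/8 = 26.8 bytes.

26.8 bytes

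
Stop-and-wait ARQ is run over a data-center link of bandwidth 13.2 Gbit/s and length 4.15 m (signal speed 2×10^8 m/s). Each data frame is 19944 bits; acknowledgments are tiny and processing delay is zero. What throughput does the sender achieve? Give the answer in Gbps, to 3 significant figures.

12.8 Gbps

t_tx = L/R = 19944/13200000000 = 1.51091e-06 s.
t_prop = 4.15/200000000 = 2.075e-08 s; RTT = 4.15e-08 s.
Cycle = t_tx + RTT = 1.55241e-06 s.
Throughput = L / cycle = 19944 / 1.55241e-06 = 12.8 Gbps.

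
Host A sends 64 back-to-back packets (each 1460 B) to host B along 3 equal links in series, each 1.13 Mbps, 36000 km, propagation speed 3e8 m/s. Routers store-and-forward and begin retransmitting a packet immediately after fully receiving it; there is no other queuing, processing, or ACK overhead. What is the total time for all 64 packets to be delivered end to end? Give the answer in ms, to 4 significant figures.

1042 ms

Per-hop transmission t_tx = L/R = 11680/1130000 = 10.3363 ms.
Per-hop propagation t_prop = 36000000/300000000 = 120 ms.
Pipeline fill: first packet needs 3·t_tx to clear all hops; remaining 63 packets each add one t_tx.
Total = (3+64-1)·t_tx + 3·t_prop = 66·10.3363 + 3·120 = 1042 ms.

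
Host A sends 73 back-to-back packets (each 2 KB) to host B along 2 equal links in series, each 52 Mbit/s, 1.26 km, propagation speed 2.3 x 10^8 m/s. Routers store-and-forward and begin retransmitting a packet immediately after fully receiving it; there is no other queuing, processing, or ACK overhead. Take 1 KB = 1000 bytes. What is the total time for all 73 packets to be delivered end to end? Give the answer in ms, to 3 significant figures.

Per-hop transmission t_tx = L/R = 16000/52000000 = 0.307692 ms.
Per-hop propagation t_prop = 1260/2.3e+08 = 0.00547826 ms.
Pipeline fill: first packet needs 2·t_tx to clear all hops; remaining 72 packets each add one t_tx.
Total = (2+73-1)·t_tx + 2·t_prop = 74·0.307692 + 2·0.00547826 = 22.8 ms.

22.8 ms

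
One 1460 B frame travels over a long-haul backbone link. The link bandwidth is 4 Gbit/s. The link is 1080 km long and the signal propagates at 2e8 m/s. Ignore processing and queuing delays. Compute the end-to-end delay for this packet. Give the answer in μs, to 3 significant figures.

L = 1460 × 8 = 11680 bits.
Transmission delay = L/R = 11680 / 4000000000 = 2.92 μs.
Propagation delay = d/s = 1080000 m / 200000000 m/s = 5400 μs.
Total = 5400 μs.

5400 μs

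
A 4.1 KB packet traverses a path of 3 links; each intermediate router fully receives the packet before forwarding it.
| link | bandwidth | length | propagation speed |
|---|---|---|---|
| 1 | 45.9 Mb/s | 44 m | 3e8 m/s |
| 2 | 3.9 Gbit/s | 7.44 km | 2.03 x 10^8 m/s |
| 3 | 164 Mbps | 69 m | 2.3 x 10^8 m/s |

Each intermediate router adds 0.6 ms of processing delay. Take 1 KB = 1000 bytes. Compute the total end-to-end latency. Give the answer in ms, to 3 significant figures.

L = 32800 bits.
Transmission delays (L/R per hop): 0.714597, 0.00841026, 0.2 ms; sum = 0.923007 ms.
Propagation delays (d/s per hop): 0.000146667, 0.0366502, 0.0003 ms; sum = 0.0370969 ms.
Processing at 2 router(s): 2 × 0.6 ms = 1.2 ms.
End-to-end = 2.16 ms.

2.16 ms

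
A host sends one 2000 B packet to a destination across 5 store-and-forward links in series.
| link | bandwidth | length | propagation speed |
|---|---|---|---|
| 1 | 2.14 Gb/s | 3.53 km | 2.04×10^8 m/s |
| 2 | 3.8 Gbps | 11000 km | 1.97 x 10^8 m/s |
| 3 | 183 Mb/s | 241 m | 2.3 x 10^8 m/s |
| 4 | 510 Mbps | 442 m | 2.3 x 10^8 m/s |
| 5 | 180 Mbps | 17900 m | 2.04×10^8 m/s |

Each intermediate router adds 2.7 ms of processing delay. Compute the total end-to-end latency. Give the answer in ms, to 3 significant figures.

L = 2000 × 8 = 16000 bits.
Transmission delays (L/R per hop): 0.00747664, 0.00421053, 0.0874317, 0.0313725, 0.0888889 ms; sum = 0.21938 ms.
Propagation delays (d/s per hop): 0.0173039, 55.8376, 0.00104783, 0.00192174, 0.0877451 ms; sum = 55.9456 ms.
Processing at 4 router(s): 4 × 2.7 ms = 10.8 ms.
End-to-end = 67.0 ms.

67.0 ms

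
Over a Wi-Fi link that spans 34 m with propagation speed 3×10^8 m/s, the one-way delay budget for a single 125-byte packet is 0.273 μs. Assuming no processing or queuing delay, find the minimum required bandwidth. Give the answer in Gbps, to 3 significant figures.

L = 1000 bits.
Propagation delay = 34 / 300000000 = 0.113333 μs.
Transmission budget = 0.273 − 0.113333 = 0.159667 μs.
R ≥ L / t_tx = 1000 bits / 1.59667e-07 s = 6.26 Gbps.

6.26 Gbps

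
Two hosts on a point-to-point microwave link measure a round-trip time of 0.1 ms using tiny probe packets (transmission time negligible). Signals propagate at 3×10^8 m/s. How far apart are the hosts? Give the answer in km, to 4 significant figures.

15.00 km

One-way propagation = RTT/2 = 0.05 ms.
d = s × t = 300000000 × 5e-05 = 15.00 km.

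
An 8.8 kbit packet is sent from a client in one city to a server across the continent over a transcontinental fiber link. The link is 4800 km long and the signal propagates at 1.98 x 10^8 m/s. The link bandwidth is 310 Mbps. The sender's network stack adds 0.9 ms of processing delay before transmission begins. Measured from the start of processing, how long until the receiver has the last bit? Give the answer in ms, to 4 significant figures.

L = 8800 bits.
Transmission delay = L/R = 8800 / 310000000 = 0.0283871 ms.
Propagation delay = d/s = 4800000 m / 198000000 m/s = 24.2424 ms.
Plus processing delay 0.9 ms = 0.9 ms.
Total = 25.17 ms.

25.17 ms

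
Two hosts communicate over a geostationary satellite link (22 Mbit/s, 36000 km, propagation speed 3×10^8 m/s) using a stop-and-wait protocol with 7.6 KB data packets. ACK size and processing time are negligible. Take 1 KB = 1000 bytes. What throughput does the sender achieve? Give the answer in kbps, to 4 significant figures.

t_tx = L/R = 60800/22000000 = 0.00276364 s.
t_prop = 36000000/300000000 = 0.12 s; RTT = 0.24 s.
Cycle = t_tx + RTT = 0.242764 s.
Throughput = L / cycle = 60800 / 0.242764 = 250.4 kbps.

250.4 kbps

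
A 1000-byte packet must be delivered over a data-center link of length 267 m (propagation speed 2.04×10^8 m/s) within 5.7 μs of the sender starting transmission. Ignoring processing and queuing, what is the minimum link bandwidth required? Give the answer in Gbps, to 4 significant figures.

1.822 Gbps

L = 8000 bits.
Propagation delay = 267 / 204000000 = 1.30882 μs.
Transmission budget = 5.7 − 1.30882 = 4.39118 μs.
R ≥ L / t_tx = 8000 bits / 4.39118e-06 s = 1.822 Gbps.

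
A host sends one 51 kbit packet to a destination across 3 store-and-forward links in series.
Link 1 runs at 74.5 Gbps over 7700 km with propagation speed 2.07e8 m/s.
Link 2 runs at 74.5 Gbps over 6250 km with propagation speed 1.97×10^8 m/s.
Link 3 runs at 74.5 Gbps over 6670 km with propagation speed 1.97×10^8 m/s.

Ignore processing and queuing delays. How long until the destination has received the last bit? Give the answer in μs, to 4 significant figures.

102800 μs

L = 51000 bits.
Transmission delay per hop = L/R = 51000/74500000000 = 0.684564 μs; 3 hops → 2.05369 μs.
Propagation delays (d/s per hop): 37198.1, 31725.9, 33857.9 μs; sum = 102782 μs.
End-to-end = 102800 μs.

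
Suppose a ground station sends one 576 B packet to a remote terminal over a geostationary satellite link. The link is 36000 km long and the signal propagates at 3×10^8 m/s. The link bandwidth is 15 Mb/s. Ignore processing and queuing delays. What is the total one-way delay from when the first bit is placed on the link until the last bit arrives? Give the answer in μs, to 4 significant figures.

L = 576 × 8 = 4608 bits.
Transmission delay = L/R = 4608 / 15000000 = 307.2 μs.
Propagation delay = d/s = 36000000 m / 300000000 m/s = 120000 μs.
Total = 120300 μs.

120300 μs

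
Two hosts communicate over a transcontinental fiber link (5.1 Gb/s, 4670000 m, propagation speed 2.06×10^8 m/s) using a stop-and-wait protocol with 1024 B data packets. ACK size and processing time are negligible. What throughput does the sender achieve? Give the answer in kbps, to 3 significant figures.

t_tx = L/R = 8192/5100000000 = 1.60627e-06 s.
t_prop = 4670000/206000000 = 0.0226699 s; RTT = 0.0453398 s.
Cycle = t_tx + RTT = 0.0453414 s.
Throughput = L / cycle = 8192 / 0.0453414 = 181 kbps.

181 kbps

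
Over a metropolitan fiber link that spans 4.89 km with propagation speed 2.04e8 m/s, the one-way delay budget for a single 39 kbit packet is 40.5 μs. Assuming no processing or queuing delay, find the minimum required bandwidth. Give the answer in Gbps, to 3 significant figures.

Propagation delay = 4890 / 204000000 = 23.9706 μs.
Transmission budget = 40.5 − 23.9706 = 16.5294 μs.
R ≥ L / t_tx = 39000 bits / 1.65294e-05 s = 2.36 Gbps.

2.36 Gbps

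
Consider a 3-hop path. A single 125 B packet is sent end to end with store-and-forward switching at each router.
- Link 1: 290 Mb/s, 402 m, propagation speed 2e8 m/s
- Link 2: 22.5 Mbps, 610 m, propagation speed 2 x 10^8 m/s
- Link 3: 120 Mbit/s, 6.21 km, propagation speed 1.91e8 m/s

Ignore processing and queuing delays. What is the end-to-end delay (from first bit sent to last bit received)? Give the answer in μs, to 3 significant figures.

93.8 μs

L = 125 × 8 = 1000 bits.
Transmission delays (L/R per hop): 3.44828, 44.4444, 8.33333 μs; sum = 56.2261 μs.
Propagation delays (d/s per hop): 2.01, 3.05, 32.5131 μs; sum = 37.5731 μs.
End-to-end = 93.8 μs.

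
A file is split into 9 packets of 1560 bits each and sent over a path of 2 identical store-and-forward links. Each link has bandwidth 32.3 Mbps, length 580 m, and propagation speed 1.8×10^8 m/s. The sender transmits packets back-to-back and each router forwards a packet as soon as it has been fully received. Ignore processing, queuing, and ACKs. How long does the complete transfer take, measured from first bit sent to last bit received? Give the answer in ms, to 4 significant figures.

0.4894 ms

Per-hop transmission t_tx = L/R = 1560/3.23e+07 = 0.0482972 ms.
Per-hop propagation t_prop = 580/180000000 = 0.00322222 ms.
Pipeline fill: first packet needs 2·t_tx to clear all hops; remaining 8 packets each add one t_tx.
Total = (2+9-1)·t_tx + 2·t_prop = 10·0.0482972 + 2·0.00322222 = 0.4894 ms.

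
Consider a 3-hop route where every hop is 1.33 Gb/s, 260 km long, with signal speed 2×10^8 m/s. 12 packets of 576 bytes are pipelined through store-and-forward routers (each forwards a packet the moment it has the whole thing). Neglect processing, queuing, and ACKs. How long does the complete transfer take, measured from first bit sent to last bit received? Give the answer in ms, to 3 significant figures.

Per-hop transmission t_tx = L/R = 4608/1330000000 = 0.00346466 ms.
Per-hop propagation t_prop = 260000/200000000 = 1.3 ms.
Pipeline fill: first packet needs 3·t_tx to clear all hops; remaining 11 packets each add one t_tx.
Total = (3+12-1)·t_tx + 3·t_prop = 14·0.00346466 + 3·1.3 = 3.95 ms.

3.95 ms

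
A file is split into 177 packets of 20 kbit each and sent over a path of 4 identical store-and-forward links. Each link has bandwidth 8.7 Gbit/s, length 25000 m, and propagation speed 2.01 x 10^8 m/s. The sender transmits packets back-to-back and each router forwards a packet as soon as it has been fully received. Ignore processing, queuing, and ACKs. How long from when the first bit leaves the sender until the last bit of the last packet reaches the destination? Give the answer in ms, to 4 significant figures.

0.9113 ms

Per-hop transmission t_tx = L/R = 20000/8700000000 = 0.00229885 ms.
Per-hop propagation t_prop = 25000/2.01e+08 = 0.124378 ms.
Pipeline fill: first packet needs 4·t_tx to clear all hops; remaining 176 packets each add one t_tx.
Total = (4+177-1)·t_tx + 4·t_prop = 180·0.00229885 + 4·0.124378 = 0.9113 ms.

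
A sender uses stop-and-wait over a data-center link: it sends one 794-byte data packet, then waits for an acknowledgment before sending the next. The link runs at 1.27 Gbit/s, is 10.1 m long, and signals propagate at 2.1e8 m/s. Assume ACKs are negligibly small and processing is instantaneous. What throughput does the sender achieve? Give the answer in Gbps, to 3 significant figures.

1.25 Gbps

t_tx = L/R = 6352/1270000000 = 5.00157e-06 s.
t_prop = 10.1/210000000 = 4.80952e-08 s; RTT = 9.61905e-08 s.
Cycle = t_tx + RTT = 5.09777e-06 s.
Throughput = L / cycle = 6352 / 5.09777e-06 = 1.25 Gbps.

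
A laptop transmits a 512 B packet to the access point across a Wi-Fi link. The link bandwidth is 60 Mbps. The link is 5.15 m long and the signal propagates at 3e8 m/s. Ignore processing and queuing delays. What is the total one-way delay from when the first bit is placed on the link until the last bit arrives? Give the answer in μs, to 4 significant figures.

L = 512 × 8 = 4096 bits.
Transmission delay = L/R = 4096 / 60000000 = 68.2667 μs.
Propagation delay = d/s = 5.15 m / 300000000 m/s = 0.0171667 μs.
Total = 68.28 μs.

68.28 μs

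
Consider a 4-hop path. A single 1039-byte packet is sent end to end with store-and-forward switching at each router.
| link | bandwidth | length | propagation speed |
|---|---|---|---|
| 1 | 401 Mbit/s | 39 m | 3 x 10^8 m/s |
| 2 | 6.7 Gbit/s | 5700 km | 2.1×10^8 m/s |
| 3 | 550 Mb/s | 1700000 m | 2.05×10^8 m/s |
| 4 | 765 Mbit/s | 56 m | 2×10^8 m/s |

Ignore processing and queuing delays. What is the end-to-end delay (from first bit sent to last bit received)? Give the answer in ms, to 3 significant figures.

L = 1039 × 8 = 8312 bits.
Transmission delays (L/R per hop): 0.0207282, 0.0012406, 0.0151127, 0.0108654 ms; sum = 0.0479469 ms.
Propagation delays (d/s per hop): 0.00013, 27.1429, 8.29268, 0.00028 ms; sum = 35.436 ms.
End-to-end = 35.5 ms.

35.5 ms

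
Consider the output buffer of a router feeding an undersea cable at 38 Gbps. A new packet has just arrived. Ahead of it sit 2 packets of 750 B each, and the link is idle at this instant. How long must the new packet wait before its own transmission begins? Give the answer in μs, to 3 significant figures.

Each queued packet: L/R = 6000/38000000000 = 0.157895 μs.
2 queued → 0.315789 μs.
Queuing delay = 0.316 μs.

0.316 μs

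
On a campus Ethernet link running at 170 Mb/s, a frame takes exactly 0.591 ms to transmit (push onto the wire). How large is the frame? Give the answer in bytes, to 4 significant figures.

L = R × t_tx = 170000000 b/s × 0.000591 s = 100470 bits.
In bytes: 100470 / 8 = 12560 bytes.

12560 bytes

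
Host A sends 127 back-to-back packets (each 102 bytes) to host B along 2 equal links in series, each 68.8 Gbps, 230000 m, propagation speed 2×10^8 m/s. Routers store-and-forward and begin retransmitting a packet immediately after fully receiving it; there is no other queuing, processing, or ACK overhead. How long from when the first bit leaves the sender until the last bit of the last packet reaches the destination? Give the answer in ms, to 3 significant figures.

Per-hop transmission t_tx = L/R = 816/68800000000 = 1.18605e-05 ms.
Per-hop propagation t_prop = 230000/200000000 = 1.15 ms.
Pipeline fill: first packet needs 2·t_tx to clear all hops; remaining 126 packets each add one t_tx.
Total = (2+127-1)·t_tx + 2·t_prop = 128·1.18605e-05 + 2·1.15 = 2.30 ms.

2.30 ms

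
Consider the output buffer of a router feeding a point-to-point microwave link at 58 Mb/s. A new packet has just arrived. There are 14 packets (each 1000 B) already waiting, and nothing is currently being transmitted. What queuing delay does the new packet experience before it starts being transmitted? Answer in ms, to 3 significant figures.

1.93 ms

Each queued packet: L/R = 8000/58000000 = 0.137931 ms.
14 queued → 1.93103 ms.
Queuing delay = 1.93 ms.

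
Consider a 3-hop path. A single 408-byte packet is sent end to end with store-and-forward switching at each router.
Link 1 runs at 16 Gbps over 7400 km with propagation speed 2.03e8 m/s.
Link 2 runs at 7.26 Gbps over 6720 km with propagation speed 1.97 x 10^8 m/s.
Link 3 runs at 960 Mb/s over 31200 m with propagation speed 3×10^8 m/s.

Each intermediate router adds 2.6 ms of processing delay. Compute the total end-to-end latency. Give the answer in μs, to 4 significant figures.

L = 408 × 8 = 3264 bits.
Transmission delays (L/R per hop): 0.204, 0.449587, 3.4 μs; sum = 4.05359 μs.
Propagation delays (d/s per hop): 36453.2, 34111.7, 104 μs; sum = 70668.9 μs.
Processing at 2 router(s): 2 × 2.6 ms = 5200 μs.
End-to-end = 75870 μs.

75870 μs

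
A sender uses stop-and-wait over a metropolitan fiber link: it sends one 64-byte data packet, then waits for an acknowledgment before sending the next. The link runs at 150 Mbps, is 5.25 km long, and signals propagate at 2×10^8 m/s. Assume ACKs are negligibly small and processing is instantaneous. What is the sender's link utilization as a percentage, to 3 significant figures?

t_tx = L/R = 512/150000000 = 3.41333e-06 s.
t_prop = 5250/200000000 = 2.625e-05 s; RTT = 5.25e-05 s.
Cycle = t_tx + RTT = 5.59133e-05 s.
Utilization = t_tx / cycle = 3.41333e-06/5.59133e-05 = 6.10 %.

6.10 %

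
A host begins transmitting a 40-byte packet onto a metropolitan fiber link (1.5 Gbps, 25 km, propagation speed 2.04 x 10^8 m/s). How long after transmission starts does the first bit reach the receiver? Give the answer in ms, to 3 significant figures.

First bit experiences only propagation delay: d/s = 25000/204000000 = 0.123 ms.

0.123 ms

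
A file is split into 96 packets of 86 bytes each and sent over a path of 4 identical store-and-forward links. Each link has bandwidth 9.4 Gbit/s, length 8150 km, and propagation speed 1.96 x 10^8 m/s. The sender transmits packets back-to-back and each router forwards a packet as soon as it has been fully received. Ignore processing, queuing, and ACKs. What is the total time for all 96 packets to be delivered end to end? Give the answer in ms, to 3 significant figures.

166 ms

Per-hop transmission t_tx = L/R = 688/9400000000 = 7.31915e-05 ms.
Per-hop propagation t_prop = 8150000/196000000 = 41.5816 ms.
Pipeline fill: first packet needs 4·t_tx to clear all hops; remaining 95 packets each add one t_tx.
Total = (4+96-1)·t_tx + 4·t_prop = 99·7.31915e-05 + 4·41.5816 = 166 ms.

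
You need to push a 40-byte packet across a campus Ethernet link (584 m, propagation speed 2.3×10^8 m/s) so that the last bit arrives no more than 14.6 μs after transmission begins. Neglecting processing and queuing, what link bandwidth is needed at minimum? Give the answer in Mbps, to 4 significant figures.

26.53 Mbps

L = 320 bits.
Propagation delay = 584 / 2.3e+08 = 2.53913 μs.
Transmission budget = 14.6 − 2.53913 = 12.0609 μs.
R ≥ L / t_tx = 320 bits / 1.20609e-05 s = 26.53 Mbps.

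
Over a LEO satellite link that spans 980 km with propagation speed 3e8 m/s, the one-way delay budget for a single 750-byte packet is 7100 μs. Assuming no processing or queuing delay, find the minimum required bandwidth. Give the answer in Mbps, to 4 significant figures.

1.565 Mbps

L = 6000 bits.
Propagation delay = 980000 / 300000000 = 3266.67 μs.
Transmission budget = 7100 − 3266.67 = 3833.33 μs.
R ≥ L / t_tx = 6000 bits / 0.00383333 s = 1.565 Mbps.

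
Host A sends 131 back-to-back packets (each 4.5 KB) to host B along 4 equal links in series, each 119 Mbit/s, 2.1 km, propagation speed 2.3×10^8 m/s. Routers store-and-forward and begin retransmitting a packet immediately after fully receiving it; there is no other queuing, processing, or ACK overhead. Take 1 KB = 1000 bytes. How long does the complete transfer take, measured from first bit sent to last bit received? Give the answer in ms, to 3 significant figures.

Per-hop transmission t_tx = L/R = 36000/119000000 = 0.302521 ms.
Per-hop propagation t_prop = 2100/2.3e+08 = 0.00913043 ms.
Pipeline fill: first packet needs 4·t_tx to clear all hops; remaining 130 packets each add one t_tx.
Total = (4+131-1)·t_tx + 4·t_prop = 134·0.302521 + 4·0.00913043 = 40.6 ms.

40.6 ms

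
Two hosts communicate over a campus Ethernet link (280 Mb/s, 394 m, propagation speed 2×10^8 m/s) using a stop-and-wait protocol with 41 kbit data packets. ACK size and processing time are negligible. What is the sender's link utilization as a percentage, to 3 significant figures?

97.4 %

t_tx = L/R = 41000/280000000 = 0.000146429 s.
t_prop = 394/200000000 = 1.97e-06 s; RTT = 3.94e-06 s.
Cycle = t_tx + RTT = 0.000150369 s.
Utilization = t_tx / cycle = 0.000146429/0.000150369 = 97.4 %.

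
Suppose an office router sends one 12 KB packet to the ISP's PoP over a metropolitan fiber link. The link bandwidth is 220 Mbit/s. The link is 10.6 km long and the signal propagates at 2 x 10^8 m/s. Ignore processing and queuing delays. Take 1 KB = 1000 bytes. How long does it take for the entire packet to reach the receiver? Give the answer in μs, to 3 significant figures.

L = 96000 bits.
Transmission delay = L/R = 96000 / 220000000 = 436.364 μs.
Propagation delay = d/s = 10600 m / 200000000 m/s = 53 μs.
Total = 489 μs.

489 μs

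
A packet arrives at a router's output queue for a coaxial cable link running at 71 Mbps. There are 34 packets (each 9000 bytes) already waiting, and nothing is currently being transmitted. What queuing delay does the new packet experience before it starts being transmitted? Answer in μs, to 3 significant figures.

34500 μs

Each queued packet: L/R = 72000/71000000 = 1014.08 μs.
34 queued → 34478.9 μs.
Queuing delay = 34500 μs.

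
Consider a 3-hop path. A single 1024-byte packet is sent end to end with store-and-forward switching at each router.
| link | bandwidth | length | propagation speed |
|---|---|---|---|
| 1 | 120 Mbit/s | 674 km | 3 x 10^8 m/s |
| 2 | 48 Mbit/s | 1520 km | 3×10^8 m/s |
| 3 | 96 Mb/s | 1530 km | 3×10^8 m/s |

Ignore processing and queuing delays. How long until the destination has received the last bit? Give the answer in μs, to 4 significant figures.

L = 1024 × 8 = 8192 bits.
Transmission delays (L/R per hop): 68.2667, 170.667, 85.3333 μs; sum = 324.267 μs.
Propagation delays (d/s per hop): 2246.67, 5066.67, 5100 μs; sum = 12413.3 μs.
End-to-end = 12740 μs.

12740 μs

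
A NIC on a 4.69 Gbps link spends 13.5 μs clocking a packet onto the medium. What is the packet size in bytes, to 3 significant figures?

L = R × t_tx = 4690000000 b/s × 1.35e-05 s = 63315 bits.
In bytes: 63315 / 8 = 7910 bytes.

7910 bytes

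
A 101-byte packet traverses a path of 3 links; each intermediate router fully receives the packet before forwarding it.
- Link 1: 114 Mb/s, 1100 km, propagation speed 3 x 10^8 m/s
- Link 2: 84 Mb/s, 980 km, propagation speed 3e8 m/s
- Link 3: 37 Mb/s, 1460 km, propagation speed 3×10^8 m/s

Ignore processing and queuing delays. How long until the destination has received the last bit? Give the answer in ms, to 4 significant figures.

L = 101 × 8 = 808 bits.
Transmission delays (L/R per hop): 0.00708772, 0.00961905, 0.0218378 ms; sum = 0.0385446 ms.
Propagation delays (d/s per hop): 3.66667, 3.26667, 4.86667 ms; sum = 11.8 ms.
End-to-end = 11.84 ms.

11.84 ms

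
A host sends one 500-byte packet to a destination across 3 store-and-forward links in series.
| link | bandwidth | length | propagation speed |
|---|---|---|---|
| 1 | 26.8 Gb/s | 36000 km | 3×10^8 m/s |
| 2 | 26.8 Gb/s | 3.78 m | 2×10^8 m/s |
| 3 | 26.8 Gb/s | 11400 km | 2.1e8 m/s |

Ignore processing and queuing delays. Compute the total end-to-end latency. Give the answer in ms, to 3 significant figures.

L = 500 × 8 = 4000 bits.
Transmission delay per hop = L/R = 4000/26800000000 = 0.000149254 ms; 3 hops → 0.000447761 ms.
Propagation delays (d/s per hop): 120, 1.89e-05, 54.2857 ms; sum = 174.286 ms.
End-to-end = 174 ms.

174 ms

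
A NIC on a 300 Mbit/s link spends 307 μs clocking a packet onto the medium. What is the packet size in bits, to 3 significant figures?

L = R × t_tx = 300000000 b/s × 0.000307 s = 92100 bits.

92100 bits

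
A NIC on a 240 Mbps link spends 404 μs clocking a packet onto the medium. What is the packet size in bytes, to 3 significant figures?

12100 bytes

L = R × t_tx = 240000000 b/s × 0.000404 s = 96960 bits.
In bytes: 96960 / 8 = 12100 bytes.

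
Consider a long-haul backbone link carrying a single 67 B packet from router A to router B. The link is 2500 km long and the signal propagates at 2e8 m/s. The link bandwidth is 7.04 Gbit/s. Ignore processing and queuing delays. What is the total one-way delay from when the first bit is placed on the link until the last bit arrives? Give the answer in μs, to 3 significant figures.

12500 μs

L = 67 × 8 = 536 bits.
Transmission delay = L/R = 536 / 7040000000 = 0.0761364 μs.
Propagation delay = d/s = 2500000 m / 200000000 m/s = 12500 μs.
Total = 12500 μs.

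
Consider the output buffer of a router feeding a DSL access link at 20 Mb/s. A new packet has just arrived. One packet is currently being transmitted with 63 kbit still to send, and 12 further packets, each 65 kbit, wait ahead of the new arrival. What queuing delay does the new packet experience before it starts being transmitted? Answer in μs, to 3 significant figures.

Each queued packet: L/R = 65000/20000000 = 3250 μs.
12 queued → 39000 μs.
Plus remaining 63000 bits of current packet: 3150 μs.
Queuing delay = 42200 μs.

42200 μs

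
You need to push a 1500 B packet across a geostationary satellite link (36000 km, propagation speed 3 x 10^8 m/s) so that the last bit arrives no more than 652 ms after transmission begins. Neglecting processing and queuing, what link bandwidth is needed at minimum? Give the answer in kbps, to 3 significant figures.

L = 12000 bits.
Propagation delay = 36000000 / 300000000 = 120 ms.
Transmission budget = 652 − 120 = 532 ms.
R ≥ L / t_tx = 12000 bits / 0.532 s = 22.6 kbps.

22.6 kbps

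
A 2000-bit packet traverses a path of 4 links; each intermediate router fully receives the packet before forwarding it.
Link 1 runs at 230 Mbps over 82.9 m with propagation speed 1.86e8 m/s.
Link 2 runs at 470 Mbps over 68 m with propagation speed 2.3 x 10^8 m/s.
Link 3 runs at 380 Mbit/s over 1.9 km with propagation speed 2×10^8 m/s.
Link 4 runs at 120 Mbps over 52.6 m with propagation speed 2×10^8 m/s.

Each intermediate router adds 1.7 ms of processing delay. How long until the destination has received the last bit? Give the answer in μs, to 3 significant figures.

Transmission delays (L/R per hop): 8.69565, 4.25532, 5.26316, 16.6667 μs; sum = 34.8808 μs.
Propagation delays (d/s per hop): 0.445699, 0.295652, 9.5, 0.263 μs; sum = 10.5044 μs.
Processing at 3 router(s): 3 × 1.7 ms = 5100 μs.
End-to-end = 5150 μs.

5150 μs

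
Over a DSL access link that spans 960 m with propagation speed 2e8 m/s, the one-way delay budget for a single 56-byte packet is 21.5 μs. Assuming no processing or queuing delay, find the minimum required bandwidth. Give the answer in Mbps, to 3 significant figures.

L = 448 bits.
Propagation delay = 960 / 200000000 = 4.8 μs.
Transmission budget = 21.5 − 4.8 = 16.7 μs.
R ≥ L / t_tx = 448 bits / 1.67e-05 s = 26.8 Mbps.

26.8 Mbps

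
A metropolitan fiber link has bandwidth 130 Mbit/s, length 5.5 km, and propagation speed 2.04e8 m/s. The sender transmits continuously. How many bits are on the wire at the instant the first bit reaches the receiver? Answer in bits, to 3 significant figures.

3500 bits

Propagation delay = 5500 / 204000000 = 2.69608e-05 s.
BDP = R × t_prop = 130000000 × 2.69608e-05 = 3504.9 bits.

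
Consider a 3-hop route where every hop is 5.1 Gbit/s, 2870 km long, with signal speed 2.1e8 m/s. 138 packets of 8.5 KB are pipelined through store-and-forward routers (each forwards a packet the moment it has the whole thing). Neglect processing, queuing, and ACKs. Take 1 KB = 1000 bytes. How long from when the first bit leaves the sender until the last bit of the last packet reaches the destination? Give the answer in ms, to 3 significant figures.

42.9 ms

Per-hop transmission t_tx = L/R = 68000/5100000000 = 0.0133333 ms.
Per-hop propagation t_prop = 2870000/210000000 = 13.6667 ms.
Pipeline fill: first packet needs 3·t_tx to clear all hops; remaining 137 packets each add one t_tx.
Total = (3+138-1)·t_tx + 3·t_prop = 140·0.0133333 + 3·13.6667 = 42.9 ms.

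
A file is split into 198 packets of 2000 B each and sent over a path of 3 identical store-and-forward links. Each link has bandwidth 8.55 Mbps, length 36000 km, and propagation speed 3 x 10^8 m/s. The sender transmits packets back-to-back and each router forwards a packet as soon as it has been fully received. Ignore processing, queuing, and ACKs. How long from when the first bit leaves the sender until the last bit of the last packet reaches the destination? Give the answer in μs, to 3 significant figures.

Per-hop transmission t_tx = L/R = 16000/8550000 = 1871.35 μs.
Per-hop propagation t_prop = 36000000/300000000 = 120000 μs.
Pipeline fill: first packet needs 3·t_tx to clear all hops; remaining 197 packets each add one t_tx.
Total = (3+198-1)·t_tx + 3·t_prop = 200·1871.35 + 3·120000 = 734000 μs.

734000 μs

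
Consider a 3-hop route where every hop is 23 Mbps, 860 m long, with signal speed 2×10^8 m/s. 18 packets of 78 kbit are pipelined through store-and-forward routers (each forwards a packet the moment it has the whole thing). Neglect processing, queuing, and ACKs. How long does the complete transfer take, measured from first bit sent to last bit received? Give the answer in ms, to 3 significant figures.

Per-hop transmission t_tx = L/R = 78000/23000000 = 3.3913 ms.
Per-hop propagation t_prop = 860/200000000 = 0.0043 ms.
Pipeline fill: first packet needs 3·t_tx to clear all hops; remaining 17 packets each add one t_tx.
Total = (3+18-1)·t_tx + 3·t_prop = 20·3.3913 + 3·0.0043 = 67.8 ms.

67.8 ms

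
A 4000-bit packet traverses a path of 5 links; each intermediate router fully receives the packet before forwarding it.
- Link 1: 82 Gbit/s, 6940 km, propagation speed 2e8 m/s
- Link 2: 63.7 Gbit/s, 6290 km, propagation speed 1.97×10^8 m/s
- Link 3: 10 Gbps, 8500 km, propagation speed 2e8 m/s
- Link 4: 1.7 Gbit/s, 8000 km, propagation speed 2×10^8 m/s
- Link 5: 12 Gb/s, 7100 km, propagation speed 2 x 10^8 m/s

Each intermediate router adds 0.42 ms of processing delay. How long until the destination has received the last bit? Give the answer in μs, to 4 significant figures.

186300 μs

Transmission delays (L/R per hop): 0.0487805, 0.0627943, 0.4, 2.35294, 0.333333 μs; sum = 3.19785 μs.
Propagation delays (d/s per hop): 34700, 31928.9, 42500, 40000, 35500 μs; sum = 184629 μs.
Processing at 4 router(s): 4 × 0.42 ms = 1680 μs.
End-to-end = 186300 μs.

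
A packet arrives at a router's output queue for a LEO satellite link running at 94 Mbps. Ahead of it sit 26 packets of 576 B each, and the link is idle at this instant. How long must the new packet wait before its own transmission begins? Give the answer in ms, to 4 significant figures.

Each queued packet: L/R = 4608/94000000 = 0.0490213 ms.
26 queued → 1.27455 ms.
Queuing delay = 1.275 ms.

1.275 ms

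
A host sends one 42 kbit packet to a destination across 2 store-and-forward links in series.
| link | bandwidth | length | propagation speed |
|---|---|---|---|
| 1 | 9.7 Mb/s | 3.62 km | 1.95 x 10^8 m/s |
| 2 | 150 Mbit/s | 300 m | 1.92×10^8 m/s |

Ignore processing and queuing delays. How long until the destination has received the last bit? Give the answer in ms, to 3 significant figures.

L = 42000 bits.
Transmission delays (L/R per hop): 4.3299, 0.28 ms; sum = 4.6099 ms.
Propagation delays (d/s per hop): 0.0185641, 0.0015625 ms; sum = 0.0201266 ms.
End-to-end = 4.63 ms.

4.63 ms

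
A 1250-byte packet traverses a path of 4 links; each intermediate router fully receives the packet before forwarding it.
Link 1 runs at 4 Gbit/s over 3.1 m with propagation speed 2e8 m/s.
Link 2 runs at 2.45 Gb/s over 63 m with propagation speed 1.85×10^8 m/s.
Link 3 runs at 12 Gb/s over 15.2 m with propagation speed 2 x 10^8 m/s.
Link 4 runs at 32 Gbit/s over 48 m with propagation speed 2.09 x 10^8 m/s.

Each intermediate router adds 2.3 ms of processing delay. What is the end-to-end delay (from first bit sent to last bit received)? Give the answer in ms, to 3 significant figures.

6.91 ms

L = 1250 × 8 = 10000 bits.
Transmission delays (L/R per hop): 0.0025, 0.00408163, 0.000833333, 0.0003125 ms; sum = 0.00772747 ms.
Propagation delays (d/s per hop): 1.55e-05, 0.000340541, 7.6e-05, 0.000229665 ms; sum = 0.000661706 ms.
Processing at 3 router(s): 3 × 2.3 ms = 6.9 ms.
End-to-end = 6.91 ms.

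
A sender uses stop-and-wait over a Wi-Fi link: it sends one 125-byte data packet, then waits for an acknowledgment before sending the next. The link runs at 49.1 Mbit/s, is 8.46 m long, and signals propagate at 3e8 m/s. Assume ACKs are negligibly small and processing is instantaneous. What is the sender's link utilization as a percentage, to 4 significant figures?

t_tx = L/R = 1000/49100000 = 2.03666e-05 s.
t_prop = 8.46/300000000 = 2.82e-08 s; RTT = 5.64e-08 s.
Cycle = t_tx + RTT = 2.0423e-05 s.
Utilization = t_tx / cycle = 2.03666e-05/2.0423e-05 = 99.72 %.

99.72 %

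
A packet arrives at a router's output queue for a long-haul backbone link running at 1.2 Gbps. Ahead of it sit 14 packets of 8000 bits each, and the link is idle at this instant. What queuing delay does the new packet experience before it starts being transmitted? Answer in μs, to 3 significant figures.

Each queued packet: L/R = 8000/1200000000 = 6.66667 μs.
14 queued → 93.3333 μs.
Queuing delay = 93.3 μs.

93.3 μs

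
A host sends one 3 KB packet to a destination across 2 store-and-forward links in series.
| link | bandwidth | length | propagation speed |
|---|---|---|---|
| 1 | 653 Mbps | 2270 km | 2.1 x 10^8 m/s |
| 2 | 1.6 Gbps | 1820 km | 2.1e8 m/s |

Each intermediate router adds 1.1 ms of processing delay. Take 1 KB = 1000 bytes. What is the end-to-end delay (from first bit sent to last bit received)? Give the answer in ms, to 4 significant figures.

L = 24000 bits.
Transmission delays (L/R per hop): 0.0367534, 0.015 ms; sum = 0.0517534 ms.
Propagation delays (d/s per hop): 10.8095, 8.66667 ms; sum = 19.4762 ms.
Processing at 1 router(s): 1 × 1.1 ms = 1.1 ms.
End-to-end = 20.63 ms.

20.63 ms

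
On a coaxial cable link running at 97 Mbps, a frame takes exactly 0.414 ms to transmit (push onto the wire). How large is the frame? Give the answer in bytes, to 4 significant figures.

L = R × t_tx = 97000000 b/s × 0.000414 s = 40158 bits.
In bytes: 40158 / 8 = 5020 bytes.

5020 bytes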